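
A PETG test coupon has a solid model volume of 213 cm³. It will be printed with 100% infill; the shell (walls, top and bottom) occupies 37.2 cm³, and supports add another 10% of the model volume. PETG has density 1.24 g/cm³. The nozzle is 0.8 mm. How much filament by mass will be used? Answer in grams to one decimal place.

Interior volume = 213 − 37.2 = 175.8 cm³.
Infill deposited = 1.00 × 175.8 = 175.8 cm³.
Support = 0.10 × 213, so 21.3 cm³.
Deposited volume = 37.2 + 175.8 + 21.3, so 234.3 cm³.
Mass = 234.3 × 1.24 = 290.532 g.

290.5 g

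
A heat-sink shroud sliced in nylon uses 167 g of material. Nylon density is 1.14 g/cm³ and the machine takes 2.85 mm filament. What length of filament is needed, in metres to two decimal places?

Extruded volume: 167/1.14 = 146.4912 cm³ (146491.2 mm³).
A = π r² = π × 1.425² = 6.3794 mm².
L = V/A = 146491.2/6.3794 = 22963.16 mm → 22.96 m.

22.96 m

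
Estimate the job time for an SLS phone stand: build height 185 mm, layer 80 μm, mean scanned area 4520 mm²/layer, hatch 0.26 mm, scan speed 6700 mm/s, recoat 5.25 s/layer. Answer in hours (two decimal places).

5.04 hours

Layer count = ceil(185 / 0.08) = 2313.
Hatch length per layer: 4520 / 0.26 → 17384.6 mm.
Scan time per layer = 17384.6 / 6700, so 2.5947 s.
Layer cycle = 2.5947 + 5.25 = 7.8447 s.
Total: 2313 × 7.8447 s = 18144.7911 s → 5.04 hours.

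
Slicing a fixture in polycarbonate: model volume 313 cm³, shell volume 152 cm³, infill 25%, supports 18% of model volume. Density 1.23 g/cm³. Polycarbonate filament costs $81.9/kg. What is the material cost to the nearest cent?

Infill region: 313 − 152 → 161 cm³.
Infill deposited = 0.25 × 161, so 40.25 cm³.
Support = 0.18 × 313, so 56.34 cm³.
Total printed volume: 152 + 40.25 + 56.34 → 248.59 cm³.
Mass: 248.59 × 1.23 → 305.7657 g.
Cost = 305.7657 g / 1000 × $81.9/kg = $25.04.

$25.04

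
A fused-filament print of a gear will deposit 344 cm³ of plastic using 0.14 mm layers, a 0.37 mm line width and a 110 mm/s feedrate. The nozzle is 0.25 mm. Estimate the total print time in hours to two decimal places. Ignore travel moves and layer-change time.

Extrusion cross-section: 0.14 × 0.37 → 0.0518 mm².
Path length: 344000 mm³ / 0.0518 mm² → 6640926.6 mm.
Time extruding: 6640926.6 / 110 → 60372.1 s.
60372.1 s = 16.77 hours.

16.77 hours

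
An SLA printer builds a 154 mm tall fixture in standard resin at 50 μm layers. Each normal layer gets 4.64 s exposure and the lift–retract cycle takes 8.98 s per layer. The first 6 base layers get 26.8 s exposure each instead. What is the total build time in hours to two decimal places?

Layer count = ceil(154 / 0.05) = 3080.
Burn-in layers: 6 × (26.8 + 8.98) → 214.68 s.
Remaining layers = 3074 × (4.64 + 8.98) = 41867.88 s.
Sum: 214.68 + 41867.88 = 42082.56 s → 11.69 hours.

11.69 hours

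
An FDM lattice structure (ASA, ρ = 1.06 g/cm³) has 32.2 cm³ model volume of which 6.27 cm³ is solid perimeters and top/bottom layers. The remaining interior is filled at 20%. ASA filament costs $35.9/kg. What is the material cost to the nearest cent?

$0.44

Interior volume = 32.2 − 6.27 = 25.93 cm³.
Infill volume = 0.20 × 25.93 = 5.186 cm³.
Total printed volume = 6.27 + 5.186, so 11.456 cm³.
Mass: 11.456 × 1.06 → 12.14336 g.
At $35.9/kg: 12.14336/1000 × 35.9 = $0.44.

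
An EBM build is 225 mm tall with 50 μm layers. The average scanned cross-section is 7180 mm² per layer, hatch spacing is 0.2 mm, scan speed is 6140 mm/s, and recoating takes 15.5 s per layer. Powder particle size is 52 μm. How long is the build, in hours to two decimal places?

26.68 hours

Number of layers: 225 / 0.05 → 4500 (rounded up).
Hatch length per layer = 7180 / 0.2 = 35900 mm.
Per-layer scan time: 35900 / 6140 → 5.8469 s.
Layer cycle: 5.8469 + 15.5 → 21.3469 s.
4500 layers × 21.3469 s/layer = 96061.05 s, i.e. 26.68 hours.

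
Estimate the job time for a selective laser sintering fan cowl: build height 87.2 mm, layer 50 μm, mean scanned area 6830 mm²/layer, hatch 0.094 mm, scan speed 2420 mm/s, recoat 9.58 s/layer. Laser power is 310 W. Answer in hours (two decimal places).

Layers = ⌈87.2/0.05⌉ = 1744.
Hatch length per layer = 6830 / 0.094 = 72659.6 mm.
Laser time per layer = 72659.6 / 2420 = 30.0246 s.
Per-layer time = 30.0246 + 9.58 = 39.6046 s.
Build time = 1744 × 39.6046 = 69070.4224 s = 19.19 hours.

19.19 hours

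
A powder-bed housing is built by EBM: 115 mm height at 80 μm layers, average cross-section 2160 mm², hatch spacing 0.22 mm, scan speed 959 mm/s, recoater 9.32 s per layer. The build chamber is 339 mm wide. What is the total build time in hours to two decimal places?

7.81 hours

Number of layers: 115 / 0.08 → 1438 (rounded up).
Scan path per layer = 2160 / 0.22, so 9818.2 mm.
Per-layer scan time = 9818.2 / 959 = 10.238 s.
Time per layer = 10.238 + 9.32 = 19.558 s.
1438 layers × 19.558 s/layer = 28124.404 s, i.e. 7.81 hours.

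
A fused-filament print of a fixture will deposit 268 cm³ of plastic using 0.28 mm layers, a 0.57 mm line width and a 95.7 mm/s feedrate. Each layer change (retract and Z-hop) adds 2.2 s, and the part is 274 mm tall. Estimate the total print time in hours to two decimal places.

Bead cross-section = 0.28 × 0.57, so 0.1596 mm².
Total extruded path = 268000/0.1596 = 1679198 mm.
Print-move time = 1679198 / 95.7 = 17546.5 s.
Number of layers: 274 / 0.28 → 979 (rounded up).
Z-hop total: 979 × 2.2 → 2153.8 s.
Total = 17546.5 + 2153.8 = 19700.3 s = 5.47 hours.

5.47 hours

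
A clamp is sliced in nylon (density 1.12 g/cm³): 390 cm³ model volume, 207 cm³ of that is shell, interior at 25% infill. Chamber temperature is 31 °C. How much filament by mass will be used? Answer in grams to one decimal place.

283.1 g

Volume inside the shell: 390 − 207 → 183 cm³.
Infill deposited = 0.25 × 183 = 45.75 cm³.
Total printed volume: 207 + 45.75 → 252.75 cm³.
Mass: 252.75 × 1.12 → 283.08 g.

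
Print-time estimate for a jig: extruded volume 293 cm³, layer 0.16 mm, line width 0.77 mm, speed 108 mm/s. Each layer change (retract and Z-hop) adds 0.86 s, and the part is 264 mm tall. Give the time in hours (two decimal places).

Line area: 0.16 × 0.77 → 0.1232 mm².
Toolpath length = 293 cm³ / 0.1232 mm² = 293000 / 0.1232 = 2378246.8 mm.
Print-move time: 2378246.8 / 108 → 22020.8 s.
Number of layers: 264 / 0.16 → 1650 (rounded up).
Layer-change overhead = 1650 × 0.86, so 1419 s.
Altogether 22020.8 + 1419 = 23439.8 s, i.e. 6.51 hours.

6.51 hours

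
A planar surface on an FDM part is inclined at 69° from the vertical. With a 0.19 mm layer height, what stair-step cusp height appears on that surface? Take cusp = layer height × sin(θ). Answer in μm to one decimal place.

Cusp = layer height × sin(69°) = 0.19 × 0.9336 = 0.177384 mm = 177.4 μm.

177.4 μm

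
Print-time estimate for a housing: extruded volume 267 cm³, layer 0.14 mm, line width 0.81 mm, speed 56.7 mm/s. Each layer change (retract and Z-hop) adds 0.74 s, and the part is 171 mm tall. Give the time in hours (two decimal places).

11.79 hours

Line area = 0.14 × 0.81 = 0.1134 mm².
Total extruded path = 267000/0.1134 = 2354497.4 mm.
Time extruding = 2354497.4 / 56.7 = 41525.5 s.
Layer count = ceil(171 / 0.14) = 1222.
Layer-change overhead: 1222 × 0.74 → 904.28 s.
Altogether 41525.5 + 904.28 = 42429.78 s, i.e. 11.79 hours.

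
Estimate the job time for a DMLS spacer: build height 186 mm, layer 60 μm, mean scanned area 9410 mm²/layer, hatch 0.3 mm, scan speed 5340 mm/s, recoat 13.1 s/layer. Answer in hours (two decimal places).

16.34 hours

Layer count = ceil(186 / 0.06) = 3100.
Hatch length per layer = 9410 / 0.3, so 31366.7 mm.
Scan time per layer = 31366.7 / 5340, so 5.8739 s.
Per-layer time = 5.8739 + 13.1 = 18.9739 s.
Total: 3100 × 18.9739 s = 58819.09 s → 16.34 hours.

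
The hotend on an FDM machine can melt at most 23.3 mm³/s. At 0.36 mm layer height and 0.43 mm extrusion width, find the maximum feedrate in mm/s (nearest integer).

A = 0.36 × 0.43 = 0.1548 mm².
Max speed = 23.3 / 0.1548 = 150.52 ≈ 151 mm/s.

151 mm/s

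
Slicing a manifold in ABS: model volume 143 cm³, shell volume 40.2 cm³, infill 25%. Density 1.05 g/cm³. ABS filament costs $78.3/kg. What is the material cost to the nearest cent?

Interior volume = 143 − 40.2 = 102.8 cm³.
Infill volume = 0.25 × 102.8 = 25.7 cm³.
Deposited volume = 40.2 + 25.7 = 65.9 cm³.
Mass: 65.9 × 1.05 → 69.195 g.
Cost = 69.195 g / 1000 × $78.3/kg = $5.42.

$5.42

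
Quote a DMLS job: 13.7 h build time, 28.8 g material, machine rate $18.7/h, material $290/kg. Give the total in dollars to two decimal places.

Machine-time cost: 18.7 × 13.7 → $256.19.
Feedstock cost: 290 × 28.8/1000 → $8.352.
Job cost: 256.19 + 8.352 = 264.542 ≈ $264.54.

$264.54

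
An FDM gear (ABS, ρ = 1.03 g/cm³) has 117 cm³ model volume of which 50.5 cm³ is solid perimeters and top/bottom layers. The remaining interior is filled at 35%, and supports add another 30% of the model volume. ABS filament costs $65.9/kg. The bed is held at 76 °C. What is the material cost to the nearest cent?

$7.39

Interior volume = 117 − 50.5, so 66.5 cm³.
Infill volume: 0.35 × 66.5 → 23.275 cm³.
Support = 0.30 × 117, so 35.1 cm³.
Total extruded = 50.5 + 23.275 + 35.1, so 108.875 cm³.
Mass = 108.875 × 1.03, so 112.14125 g.
Cost = 112.14125 g / 1000 × $65.9/kg = $7.39.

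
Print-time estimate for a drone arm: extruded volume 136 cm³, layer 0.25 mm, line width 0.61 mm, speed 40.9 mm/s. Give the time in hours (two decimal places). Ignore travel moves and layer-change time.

Line area = 0.25 × 0.61, so 0.1525 mm².
Total extruded path = 136000/0.1525 = 891803.3 mm.
Time extruding: 891803.3 / 40.9 → 21804.5 s.
In the requested units: 21804.5 s = 6.06 hours.

6.06 hours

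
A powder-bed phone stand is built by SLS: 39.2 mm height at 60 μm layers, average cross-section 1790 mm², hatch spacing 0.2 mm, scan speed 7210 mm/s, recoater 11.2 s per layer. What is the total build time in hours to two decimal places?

Number of layers: 39.2 / 0.06 → 654 (rounded up).
Hatch length per layer = 1790 / 0.2 = 8950 mm.
Laser time per layer: 8950 / 7210 → 1.2413 s.
Layer cycle: 1.2413 + 11.2 → 12.4413 s.
654 layers × 12.4413 s/layer = 8136.6102 s, i.e. 2.26 hours.

2.26 hours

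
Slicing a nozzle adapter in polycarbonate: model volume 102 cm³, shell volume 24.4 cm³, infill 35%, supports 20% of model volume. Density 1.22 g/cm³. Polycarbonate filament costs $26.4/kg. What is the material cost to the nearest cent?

$2.32

Interior volume = 102 − 24.4, so 77.6 cm³.
Deposited infill: 0.35 × 77.6 → 27.16 cm³.
Support = 0.20 × 102 = 20.4 cm³.
Total printed volume = 24.4 + 27.16 + 20.4, so 71.96 cm³.
Mass = 71.96 × 1.22, so 87.7912 g.
Cost = 87.7912 g / 1000 × $26.4/kg = $2.32.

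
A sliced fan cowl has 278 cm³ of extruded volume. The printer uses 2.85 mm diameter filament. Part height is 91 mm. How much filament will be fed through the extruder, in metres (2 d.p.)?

43.58 m

A = π r² = π × 1.425² = 6.3794 mm².
L = 278000 mm³ / 6.3794 mm² = 43577.77 mm, i.e. 43.58 m.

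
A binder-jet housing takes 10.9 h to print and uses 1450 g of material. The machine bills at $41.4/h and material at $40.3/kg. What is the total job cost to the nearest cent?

$509.70

Machine cost = 41.4 × 10.9, so $451.26.
Feedstock cost: 40.3 × 1450/1000 → $58.435.
Total = 451.26 + 58.435 = 509.695 ≈ $509.70.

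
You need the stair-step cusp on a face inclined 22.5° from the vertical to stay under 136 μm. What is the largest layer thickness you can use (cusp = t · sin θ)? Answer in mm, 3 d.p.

0.355 mm

Layer height = cusp / sin(22.5°) = 0.136 / 0.3827 = 0.355 mm.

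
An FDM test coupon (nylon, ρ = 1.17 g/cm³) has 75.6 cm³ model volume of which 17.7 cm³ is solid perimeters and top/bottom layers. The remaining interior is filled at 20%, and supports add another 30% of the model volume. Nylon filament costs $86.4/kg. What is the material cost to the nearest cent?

$5.25

Infill region = 75.6 − 17.7, so 57.9 cm³.
Infill volume = 0.20 × 57.9, so 11.58 cm³.
Support = 0.30 × 75.6, so 22.68 cm³.
Total extruded: 17.7 + 11.58 + 22.68 → 51.96 cm³.
Mass: 51.96 × 1.17 → 60.7932 g.
Cost = 60.7932 g / 1000 × $86.4/kg = $5.25.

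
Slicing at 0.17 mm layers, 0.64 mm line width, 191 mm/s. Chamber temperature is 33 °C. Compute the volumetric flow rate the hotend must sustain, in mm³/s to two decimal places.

20.78

Extrusion cross-section = 0.17 × 0.64, so 0.1088 mm².
Volumetric flow = 191 × 0.1088 = 20.78 mm³/s.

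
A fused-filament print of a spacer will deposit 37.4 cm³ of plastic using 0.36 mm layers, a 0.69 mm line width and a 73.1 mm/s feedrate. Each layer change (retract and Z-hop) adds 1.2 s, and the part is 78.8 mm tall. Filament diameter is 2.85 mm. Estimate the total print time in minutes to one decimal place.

Extrusion cross-section = 0.36 × 0.69, so 0.2484 mm².
Path length: 37400 mm³ / 0.2484 mm² → 150563.6 mm.
Time extruding = 150563.6 / 73.1, so 2059.7 s.
Layers = ⌈78.8/0.36⌉ = 219.
Non-print overhead = 219 × 1.2 = 262.8 s.
Altogether 2059.7 + 262.8 = 2322.5 s, i.e. 38.7 minutes.

38.7 minutes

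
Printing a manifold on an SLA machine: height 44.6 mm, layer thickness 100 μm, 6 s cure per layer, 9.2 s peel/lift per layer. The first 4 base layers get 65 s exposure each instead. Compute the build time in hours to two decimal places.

1.95 hours

Layers = ⌈44.6/0.1⌉ = 446.
Bottom layers = 4 × (65 + 9.2), so 296.8 s.
Normal layers = 442 × (6 + 9.2), so 6718.4 s.
Total = 296.8 + 6718.4 = 7015.2 s = 1.95 hours.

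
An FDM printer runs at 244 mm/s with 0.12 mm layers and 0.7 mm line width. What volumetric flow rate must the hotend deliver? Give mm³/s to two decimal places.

Bead cross-section = 0.12 × 0.7 = 0.084 mm².
Volumetric flow = 244 × 0.084 = 20.50 mm³/s.

20.50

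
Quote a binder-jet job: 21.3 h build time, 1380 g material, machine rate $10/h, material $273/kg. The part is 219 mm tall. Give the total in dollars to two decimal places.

$589.74

Machine-time cost = 10 × 21.3, so $213.00.
Feedstock cost = 273 × 1380/1000 = $376.74.
Total = 213.00 + 376.74 = $589.74.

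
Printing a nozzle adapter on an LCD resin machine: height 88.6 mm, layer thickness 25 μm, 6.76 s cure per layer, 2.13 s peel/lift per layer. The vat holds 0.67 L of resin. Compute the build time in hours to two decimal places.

8.75 hours

Layer count = ceil(88.6 / 0.025) = 3544.
Cycle time = 6.76 + 2.13, so 8.89 s.
Build time: 3544 × 8.89 s = 31506.16 s, i.e. 8.75 hours.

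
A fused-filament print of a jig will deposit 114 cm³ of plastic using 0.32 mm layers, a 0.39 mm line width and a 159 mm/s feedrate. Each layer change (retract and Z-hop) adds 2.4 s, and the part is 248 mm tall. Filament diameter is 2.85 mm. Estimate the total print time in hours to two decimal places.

Line area: 0.32 × 0.39 → 0.1248 mm².
Toolpath length = 114 cm³ / 0.1248 mm² = 114000 / 0.1248 = 913461.5 mm.
Extrusion time = 913461.5 / 159 = 5745 s.
Layers = ⌈248/0.32⌉ = 775.
Layer-change overhead = 775 × 2.4, so 1860 s.
Altogether 5745 + 1860 = 7605 s, i.e. 2.11 hours.

2.11 hours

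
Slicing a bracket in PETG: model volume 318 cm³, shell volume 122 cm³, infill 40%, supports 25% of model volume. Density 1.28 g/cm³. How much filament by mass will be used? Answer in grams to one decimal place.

Volume inside the shell = 318 − 122, so 196 cm³.
Infill volume = 0.40 × 196 = 78.4 cm³.
Support = 0.25 × 318, so 79.5 cm³.
Total extruded: 122 + 78.4 + 79.5 → 279.9 cm³.
Mass = 279.9 × 1.28, so 358.272 g.

358.3 g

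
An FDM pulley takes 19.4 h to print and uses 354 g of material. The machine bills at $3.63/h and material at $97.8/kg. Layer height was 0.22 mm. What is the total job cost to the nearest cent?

$105.04

Time charge = 3.63 × 19.4, so $70.422.
Feedstock cost = 97.8 × 354/1000, so $34.6212.
Total = 70.422 + 34.6212 = 105.0432 ≈ $105.04.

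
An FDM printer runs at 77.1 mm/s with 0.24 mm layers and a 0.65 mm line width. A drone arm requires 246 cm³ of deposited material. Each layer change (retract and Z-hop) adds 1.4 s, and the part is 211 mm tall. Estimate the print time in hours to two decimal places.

Extrusion cross-section: 0.24 × 0.65 → 0.156 mm².
Path length: 246000 mm³ / 0.156 mm² → 1576923.1 mm.
Time extruding = 1576923.1 / 77.1 = 20453 s.
Layers = ⌈211/0.24⌉ = 880.
Z-hop total: 880 × 1.4 → 1232 s.
Total = 20453 + 1232 = 21685 s = 6.02 hours.

6.02 hours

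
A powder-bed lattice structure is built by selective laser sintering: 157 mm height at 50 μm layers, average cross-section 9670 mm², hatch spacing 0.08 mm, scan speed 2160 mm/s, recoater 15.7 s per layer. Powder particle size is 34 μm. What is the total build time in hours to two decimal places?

Layers = ⌈157/0.05⌉ = 3140.
Hatch length per layer = 9670 / 0.08 = 120875 mm.
Per-layer scan time: 120875 / 2160 → 55.9606 s.
Time per layer = 55.9606 + 15.7 = 71.6606 s.
Build time = 3140 × 71.6606 = 225014.284 s = 62.50 hours.

62.50 hours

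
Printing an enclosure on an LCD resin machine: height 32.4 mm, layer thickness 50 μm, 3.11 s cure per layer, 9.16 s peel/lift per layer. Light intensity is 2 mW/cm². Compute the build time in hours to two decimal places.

Layers = ⌈32.4/0.05⌉ = 648.
Cycle time: 3.11 + 9.16 → 12.27 s.
Total = 648 × 12.27 = 7950.96 s = 2.21 hours.

2.21 hours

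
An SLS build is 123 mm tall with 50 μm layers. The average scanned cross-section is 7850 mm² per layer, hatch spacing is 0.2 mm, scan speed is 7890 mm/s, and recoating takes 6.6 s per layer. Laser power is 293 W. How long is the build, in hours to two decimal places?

7.91 hours

Layers = ⌈123/0.05⌉ = 2460.
Per-layer scan distance: 7850 / 0.2 → 39250 mm.
Per-layer scan time = 39250 / 7890, so 4.9747 s.
Time per layer = 4.9747 + 6.6 = 11.5747 s.
Build time = 2460 × 11.5747 = 28473.762 s = 7.91 hours.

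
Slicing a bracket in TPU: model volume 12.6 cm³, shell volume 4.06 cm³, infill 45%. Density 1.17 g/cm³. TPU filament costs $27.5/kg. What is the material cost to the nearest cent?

$0.25

Infill region = 12.6 − 4.06 = 8.54 cm³.
Deposited infill = 0.45 × 8.54, so 3.843 cm³.
Total extruded = 4.06 + 3.843, so 7.903 cm³.
Mass = 7.903 × 1.17 = 9.24651 g.
Cost = 9.24651 g / 1000 × $27.5/kg = $0.25.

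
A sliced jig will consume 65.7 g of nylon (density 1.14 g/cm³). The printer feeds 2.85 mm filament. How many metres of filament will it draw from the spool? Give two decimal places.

9.03 m

Extruded volume: 65.7/1.14 = 57.6316 cm³ (57631.6 mm³).
A = π r² = π × 1.425² = 6.3794 mm².
Length = 57631.6 / 6.3794 = 9034.02 mm = 9.03 m.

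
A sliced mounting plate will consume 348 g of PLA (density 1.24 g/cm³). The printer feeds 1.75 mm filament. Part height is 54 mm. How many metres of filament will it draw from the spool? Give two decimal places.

Extruded volume: 348/1.24 = 280.6452 cm³ (280645.2 mm³).
A = π r² = π × 0.875² = 2.4053 mm².
Length = 280645.2 / 2.4053 = 116677.84 mm = 116.68 m.

116.68 m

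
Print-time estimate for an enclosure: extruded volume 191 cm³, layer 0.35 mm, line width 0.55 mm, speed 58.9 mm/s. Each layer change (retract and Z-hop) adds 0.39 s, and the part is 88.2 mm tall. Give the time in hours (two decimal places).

Extrusion cross-section = 0.35 × 0.55, so 0.1925 mm².
Toolpath length = 191 cm³ / 0.1925 mm² = 191000 / 0.1925 = 992207.8 mm.
Extrusion time = 992207.8 / 58.9 = 16845.6 s.
Layers = ⌈88.2/0.35⌉ = 252.
Layer-change overhead = 252 × 0.39 = 98.28 s.
Altogether 16845.6 + 98.28 = 16943.88 s, i.e. 4.71 hours.

4.71 hours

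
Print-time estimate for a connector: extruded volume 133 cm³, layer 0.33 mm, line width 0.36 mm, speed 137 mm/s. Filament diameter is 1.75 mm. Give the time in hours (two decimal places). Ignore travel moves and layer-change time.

2.27 hours

Bead cross-section = 0.33 × 0.36, so 0.1188 mm².
Total extruded path = 133000/0.1188 = 1119528.6 mm.
Time extruding: 1119528.6 / 137 → 8171.7 s.
8171.7 s = 2.27 hours.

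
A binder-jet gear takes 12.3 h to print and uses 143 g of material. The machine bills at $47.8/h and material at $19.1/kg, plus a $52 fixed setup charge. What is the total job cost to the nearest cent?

$642.67

Machine-time cost: 47.8 × 12.3 → $587.94.
Material charge = 19.1 × 143/1000, so $2.7313.
Adding setup: 587.94 + 2.7313 + 52 → 642.6713 ≈ $642.67.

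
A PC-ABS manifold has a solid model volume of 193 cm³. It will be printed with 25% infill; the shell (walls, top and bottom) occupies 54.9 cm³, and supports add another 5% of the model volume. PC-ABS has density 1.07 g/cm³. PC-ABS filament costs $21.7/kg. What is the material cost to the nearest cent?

Infill region: 193 − 54.9 → 138.1 cm³.
Infill deposited = 0.25 × 138.1, so 34.525 cm³.
Support = 0.05 × 193 = 9.65 cm³.
Total printed volume = 54.9 + 34.525 + 9.65 = 99.075 cm³.
Mass: 99.075 × 1.07 → 106.01025 g.
Cost = 106.01025 g / 1000 × $21.7/kg = $2.30.

$2.30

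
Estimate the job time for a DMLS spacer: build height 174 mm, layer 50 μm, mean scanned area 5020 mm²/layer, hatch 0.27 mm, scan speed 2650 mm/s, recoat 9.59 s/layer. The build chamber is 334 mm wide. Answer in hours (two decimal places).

16.05 hours

Number of layers: 174 / 0.05 → 3480 (rounded up).
Hatch length per layer = 5020 / 0.27, so 18592.6 mm.
Scan time per layer = 18592.6 / 2650, so 7.0161 s.
Per-layer time: 7.0161 + 9.59 → 16.6061 s.
Build time = 3480 × 16.6061 = 57789.228 s = 16.05 hours.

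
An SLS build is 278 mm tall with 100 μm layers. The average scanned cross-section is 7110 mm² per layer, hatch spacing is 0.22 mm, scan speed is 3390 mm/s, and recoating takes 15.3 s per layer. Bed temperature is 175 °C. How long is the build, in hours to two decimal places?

19.18 hours

Layer count = ceil(278 / 0.1) = 2780.
Hatch length per layer: 7110 / 0.22 → 32318.2 mm.
Per-layer scan time = 32318.2 / 3390 = 9.5334 s.
Time per layer: 9.5334 + 15.3 → 24.8334 s.
Build time = 2780 × 24.8334 = 69036.852 s = 19.18 hours.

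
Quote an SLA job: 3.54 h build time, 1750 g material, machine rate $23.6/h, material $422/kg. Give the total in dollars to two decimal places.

Machine-time cost = 23.6 × 3.54 = $83.544.
Material cost = 422 × 1750/1000 = $738.50.
Total = 83.544 + 738.50 = 822.044 ≈ $822.04.

$822.04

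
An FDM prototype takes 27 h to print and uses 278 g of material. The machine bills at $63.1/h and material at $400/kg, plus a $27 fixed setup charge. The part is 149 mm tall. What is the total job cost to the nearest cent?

$1841.90

Time charge: 63.1 × 27 → $1703.70.
Feedstock cost = 400 × 278/1000 = $111.20.
Adding setup: 1703.70 + 111.20 + 27 → $1841.90.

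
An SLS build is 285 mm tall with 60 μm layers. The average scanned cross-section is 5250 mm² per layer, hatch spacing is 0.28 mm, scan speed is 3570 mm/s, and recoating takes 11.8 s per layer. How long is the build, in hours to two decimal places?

Number of layers: 285 / 0.06 → 4750 (rounded up).
Hatch length per layer = 5250 / 0.28 = 18750 mm.
Laser time per layer: 18750 / 3570 → 5.2521 s.
Layer cycle: 5.2521 + 11.8 → 17.0521 s.
Build time = 4750 × 17.0521 = 80997.475 s = 22.50 hours.

22.50 hours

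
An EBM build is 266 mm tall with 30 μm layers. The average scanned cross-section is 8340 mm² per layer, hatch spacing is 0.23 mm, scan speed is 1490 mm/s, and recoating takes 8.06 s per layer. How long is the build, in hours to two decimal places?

79.79 hours

Layer count = ceil(266 / 0.03) = 8867.
Per-layer scan distance: 8340 / 0.23 → 36260.9 mm.
Beam time per layer: 36260.9 / 1490 → 24.3362 s.
Per-layer time = 24.3362 + 8.06 = 32.3962 s.
Build time = 8867 × 32.3962 = 287257.1054 s = 79.79 hours.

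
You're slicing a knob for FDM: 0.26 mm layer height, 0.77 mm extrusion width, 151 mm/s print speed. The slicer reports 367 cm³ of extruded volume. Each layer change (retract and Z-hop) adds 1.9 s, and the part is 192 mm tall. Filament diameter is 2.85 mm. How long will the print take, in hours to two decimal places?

Line area = 0.26 × 0.77, so 0.2002 mm².
Path length: 367000 mm³ / 0.2002 mm² → 1833166.8 mm.
Extrusion time = 1833166.8 / 151 = 12140.2 s.
Number of layers: 192 / 0.26 → 739 (rounded up).
Z-hop total = 739 × 1.9 = 1404.1 s.
Total = 12140.2 + 1404.1 = 13544.3 s = 3.76 hours.

3.76 hours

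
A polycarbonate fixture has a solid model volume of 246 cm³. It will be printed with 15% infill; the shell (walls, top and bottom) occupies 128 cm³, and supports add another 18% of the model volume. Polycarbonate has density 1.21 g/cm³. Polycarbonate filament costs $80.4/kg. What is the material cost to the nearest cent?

Infill region = 246 − 128, so 118 cm³.
Infill volume = 0.15 × 118 = 17.7 cm³.
Support = 0.18 × 246 = 44.28 cm³.
Deposited volume: 128 + 17.7 + 44.28 → 189.98 cm³.
Mass: 189.98 × 1.21 → 229.8758 g.
At $80.4/kg: 229.8758/1000 × 80.4 = $18.48.

$18.48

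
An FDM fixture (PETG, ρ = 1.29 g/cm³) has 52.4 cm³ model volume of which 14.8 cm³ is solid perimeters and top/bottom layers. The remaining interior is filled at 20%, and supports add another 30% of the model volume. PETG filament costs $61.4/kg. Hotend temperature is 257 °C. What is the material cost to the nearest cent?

$3.01

Interior volume = 52.4 − 14.8 = 37.6 cm³.
Deposited infill = 0.20 × 37.6, so 7.52 cm³.
Support = 0.30 × 52.4 = 15.72 cm³.
Total extruded = 14.8 + 7.52 + 15.72 = 38.04 cm³.
Mass: 38.04 × 1.29 → 49.0716 g.
Cost = 49.0716 g / 1000 × $61.4/kg = $3.01.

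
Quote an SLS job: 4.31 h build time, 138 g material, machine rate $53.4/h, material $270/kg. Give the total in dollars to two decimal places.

Machine-time cost: 53.4 × 4.31 → $230.154.
Material cost = 270 × 138/1000 = $37.26.
Total = 230.154 + 37.26 = 267.414 ≈ $267.41.

$267.41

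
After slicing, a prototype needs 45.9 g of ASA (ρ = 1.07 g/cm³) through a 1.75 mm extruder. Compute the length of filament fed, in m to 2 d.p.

Volume = 45.9 g / 1.07 g·cm⁻³ = 42.8972 cm³ = 42897.2 mm³.
Cross-section of 1.75 mm filament: π·(1.75/2)² = 2.4053 mm².
Length = 42897.2 / 2.4053 = 17834.45 mm = 17.83 m.

17.83 m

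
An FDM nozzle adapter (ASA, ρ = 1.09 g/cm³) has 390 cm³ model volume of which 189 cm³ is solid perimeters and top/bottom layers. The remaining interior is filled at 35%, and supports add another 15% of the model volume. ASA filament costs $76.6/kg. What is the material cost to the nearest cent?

$26.54

Infill region: 390 − 189 → 201 cm³.
Infill volume = 0.35 × 201, so 70.35 cm³.
Support: 0.15 × 390 → 58.5 cm³.
Total printed volume: 189 + 70.35 + 58.5 → 317.85 cm³.
Mass: 317.85 × 1.09 → 346.4565 g.
At $76.6/kg: 346.4565/1000 × 76.6 = $26.54.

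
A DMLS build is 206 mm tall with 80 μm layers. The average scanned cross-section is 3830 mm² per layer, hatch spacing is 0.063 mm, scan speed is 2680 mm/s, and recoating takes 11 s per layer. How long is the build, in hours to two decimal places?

Number of layers: 206 / 0.08 → 2575 (rounded up).
Hatch length per layer: 3830 / 0.063 → 60793.7 mm.
Scan time per layer = 60793.7 / 2680, so 22.6842 s.
Layer cycle = 22.6842 + 11 = 33.6842 s.
Total: 2575 × 33.6842 s = 86736.815 s → 24.09 hours.

24.09 hours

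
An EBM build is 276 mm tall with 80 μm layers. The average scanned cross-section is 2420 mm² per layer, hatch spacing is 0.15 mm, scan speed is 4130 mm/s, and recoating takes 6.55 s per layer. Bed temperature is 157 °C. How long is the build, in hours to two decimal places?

Number of layers: 276 / 0.08 → 3450 (rounded up).
Per-layer scan distance: 2420 / 0.15 → 16133.3 mm.
Scan time per layer = 16133.3 / 4130 = 3.9064 s.
Layer cycle = 3.9064 + 6.55, so 10.4564 s.
Build time = 3450 × 10.4564 = 36074.58 s = 10.02 hours.

10.02 hours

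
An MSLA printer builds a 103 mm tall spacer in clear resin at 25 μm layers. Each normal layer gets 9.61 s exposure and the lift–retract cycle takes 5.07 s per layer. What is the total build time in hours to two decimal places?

Number of layers: 103 / 0.025 → 4120 (rounded up).
Cycle time = 9.61 + 5.07, so 14.68 s.
Build time: 4120 × 14.68 s = 60481.6 s, i.e. 16.80 hours.

16.80 hours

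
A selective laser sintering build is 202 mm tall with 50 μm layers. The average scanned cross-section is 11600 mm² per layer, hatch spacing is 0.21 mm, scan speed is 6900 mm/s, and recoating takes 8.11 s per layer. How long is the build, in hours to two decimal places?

Layers = ⌈202/0.05⌉ = 4040.
Scan path per layer = 11600 / 0.21 = 55238.1 mm.
Per-layer scan time = 55238.1 / 6900 = 8.0055 s.
Time per layer = 8.0055 + 8.11 = 16.1155 s.
Total: 4040 × 16.1155 s = 65106.62 s → 18.09 hours.

18.09 hours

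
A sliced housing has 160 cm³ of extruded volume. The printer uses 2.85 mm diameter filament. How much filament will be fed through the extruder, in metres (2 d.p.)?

Filament cross-section = π × (2.85/2)² = 6.3794 mm².
L = 160000 mm³ / 6.3794 mm² = 25080.73 mm, i.e. 25.08 m.

25.08 m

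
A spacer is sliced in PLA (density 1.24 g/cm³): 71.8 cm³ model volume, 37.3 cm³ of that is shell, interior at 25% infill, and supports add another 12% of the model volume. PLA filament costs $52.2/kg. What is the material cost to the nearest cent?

Interior volume = 71.8 − 37.3 = 34.5 cm³.
Deposited infill = 0.25 × 34.5 = 8.625 cm³.
Support = 0.12 × 71.8, so 8.616 cm³.
Total printed volume: 37.3 + 8.625 + 8.616 → 54.541 cm³.
Mass = 54.541 × 1.24, so 67.63084 g.
At $52.2/kg: 67.63084/1000 × 52.2 = $3.53.

$3.53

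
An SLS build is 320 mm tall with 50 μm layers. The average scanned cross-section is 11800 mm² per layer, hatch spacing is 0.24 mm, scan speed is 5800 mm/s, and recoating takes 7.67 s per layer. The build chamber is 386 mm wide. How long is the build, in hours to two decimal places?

Layer count = ceil(320 / 0.05) = 6400.
Hatch length per layer = 11800 / 0.24 = 49166.7 mm.
Per-layer scan time = 49166.7 / 5800 = 8.477 s.
Per-layer time = 8.477 + 7.67, so 16.147 s.
Total: 6400 × 16.147 s = 103340.8 s → 28.71 hours.

28.71 hours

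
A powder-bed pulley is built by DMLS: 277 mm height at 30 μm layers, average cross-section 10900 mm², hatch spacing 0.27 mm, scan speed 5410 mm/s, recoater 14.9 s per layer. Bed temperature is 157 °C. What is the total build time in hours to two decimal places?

Layer count = ceil(277 / 0.03) = 9234.
Per-layer scan distance = 10900 / 0.27, so 40370.4 mm.
Per-layer scan time = 40370.4 / 5410, so 7.4622 s.
Time per layer = 7.4622 + 14.9 = 22.3622 s.
Build time = 9234 × 22.3622 = 206492.5548 s = 57.36 hours.

57.36 hours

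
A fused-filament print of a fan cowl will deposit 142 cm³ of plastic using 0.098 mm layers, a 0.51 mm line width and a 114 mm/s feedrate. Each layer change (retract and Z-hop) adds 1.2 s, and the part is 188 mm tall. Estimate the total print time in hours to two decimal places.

Line area = 0.098 × 0.51, so 0.04998 mm².
Total extruded path = 142000/0.04998 = 2841136.5 mm.
Time extruding = 2841136.5 / 114, so 24922.3 s.
Layer count = ceil(188 / 0.098) = 1919.
Layer-change overhead = 1919 × 1.2 = 2302.8 s.
Altogether 24922.3 + 2302.8 = 27225.1 s, i.e. 7.56 hours.

7.56 hours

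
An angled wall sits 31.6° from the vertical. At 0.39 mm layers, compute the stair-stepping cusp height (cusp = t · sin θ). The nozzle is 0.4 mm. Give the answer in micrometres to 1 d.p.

204.4 μm

Cusp = layer height × sin(31.6°) = 0.39 × 0.5240 = 0.20436 mm = 204.4 μm.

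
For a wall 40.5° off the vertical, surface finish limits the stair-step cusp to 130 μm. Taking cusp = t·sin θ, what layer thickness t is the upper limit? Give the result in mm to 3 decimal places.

t = h_c / sin θ = 0.13 / 0.6494 = 0.200 mm.

0.200 mm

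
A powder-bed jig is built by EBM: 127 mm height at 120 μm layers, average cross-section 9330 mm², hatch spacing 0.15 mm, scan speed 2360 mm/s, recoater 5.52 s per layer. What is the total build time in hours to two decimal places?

Layer count = ceil(127 / 0.12) = 1059.
Hatch length per layer = 9330 / 0.15, so 62200 mm.
Beam time per layer: 62200 / 2360 → 26.3559 s.
Layer cycle: 26.3559 + 5.52 → 31.8759 s.
1059 layers × 31.8759 s/layer = 33756.5781 s, i.e. 9.38 hours.

9.38 hours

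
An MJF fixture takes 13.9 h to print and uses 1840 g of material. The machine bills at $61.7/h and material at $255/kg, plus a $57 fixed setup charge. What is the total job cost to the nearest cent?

Time charge = 61.7 × 13.9 = $857.63.
Material cost = 255 × 1840/1000 = $469.20.
Total = 857.63 + 469.20 + 57 = $1383.83.

$1383.83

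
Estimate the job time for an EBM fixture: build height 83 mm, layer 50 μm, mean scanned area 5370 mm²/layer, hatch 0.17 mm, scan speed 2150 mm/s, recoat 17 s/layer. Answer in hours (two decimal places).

Number of layers: 83 / 0.05 → 1660 (rounded up).
Scan path per layer = 5370 / 0.17 = 31588.2 mm.
Beam time per layer = 31588.2 / 2150, so 14.6922 s.
Per-layer time = 14.6922 + 17, so 31.6922 s.
Build time = 1660 × 31.6922 = 52609.052 s = 14.61 hours.

14.61 hours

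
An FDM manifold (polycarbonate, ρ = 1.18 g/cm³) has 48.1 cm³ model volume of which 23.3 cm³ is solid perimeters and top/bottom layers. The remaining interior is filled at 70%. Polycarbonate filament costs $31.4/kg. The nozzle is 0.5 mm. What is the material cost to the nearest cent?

$1.51

Infill region = 48.1 − 23.3, so 24.8 cm³.
Deposited infill: 0.70 × 24.8 → 17.36 cm³.
Deposited volume = 23.3 + 17.36 = 40.66 cm³.
Mass: 40.66 × 1.18 → 47.9788 g.
At $31.4/kg: 47.9788/1000 × 31.4 = $1.51.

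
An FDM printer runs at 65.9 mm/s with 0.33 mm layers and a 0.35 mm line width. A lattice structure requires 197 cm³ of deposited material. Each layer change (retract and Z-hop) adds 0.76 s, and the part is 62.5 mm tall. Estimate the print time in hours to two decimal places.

Line area: 0.33 × 0.35 → 0.1155 mm².
Total extruded path = 197000/0.1155 = 1705627.7 mm.
Time extruding = 1705627.7 / 65.9 = 25882.1 s.
Number of layers: 62.5 / 0.33 → 190 (rounded up).
Layer-change overhead = 190 × 0.76, so 144.4 s.
Total = 25882.1 + 144.4 = 26026.5 s = 7.23 hours.

7.23 hours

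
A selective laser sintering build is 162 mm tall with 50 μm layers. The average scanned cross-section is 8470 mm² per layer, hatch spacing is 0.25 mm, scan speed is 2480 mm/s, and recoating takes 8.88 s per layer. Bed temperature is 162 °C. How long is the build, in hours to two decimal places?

Layer count = ceil(162 / 0.05) = 3240.
Per-layer scan distance: 8470 / 0.25 → 33880 mm.
Per-layer scan time = 33880 / 2480 = 13.6613 s.
Layer cycle = 13.6613 + 8.88 = 22.5413 s.
3240 layers × 22.5413 s/layer = 73033.812 s, i.e. 20.29 hours.

20.29 hours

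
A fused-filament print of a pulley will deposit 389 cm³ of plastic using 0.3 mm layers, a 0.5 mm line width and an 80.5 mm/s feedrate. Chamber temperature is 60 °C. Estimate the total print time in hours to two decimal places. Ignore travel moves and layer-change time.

8.95 hours

Bead cross-section: 0.3 × 0.5 → 0.15 mm².
Total extruded path = 389000/0.15 = 2593333.3 mm.
Extrusion time = 2593333.3 / 80.5 = 32215.3 s.
Converting: 32215.3 s = 8.95 hours.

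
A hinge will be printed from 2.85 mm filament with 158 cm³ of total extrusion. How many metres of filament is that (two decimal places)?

24.77 m

A = π r² = π × 1.425² = 6.3794 mm².
L = 158000 mm³ / 6.3794 mm² = 24767.22 mm, i.e. 24.77 m.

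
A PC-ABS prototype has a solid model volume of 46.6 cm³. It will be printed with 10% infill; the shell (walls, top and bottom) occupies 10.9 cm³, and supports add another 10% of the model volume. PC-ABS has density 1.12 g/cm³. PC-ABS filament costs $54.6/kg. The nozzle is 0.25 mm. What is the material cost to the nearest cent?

$1.17

Volume inside the shell = 46.6 − 10.9 = 35.7 cm³.
Infill volume = 0.10 × 35.7 = 3.57 cm³.
Support = 0.10 × 46.6, so 4.66 cm³.
Total extruded: 10.9 + 3.57 + 4.66 → 19.13 cm³.
Mass: 19.13 × 1.12 → 21.4256 g.
At $54.6/kg: 21.4256/1000 × 54.6 = $1.17.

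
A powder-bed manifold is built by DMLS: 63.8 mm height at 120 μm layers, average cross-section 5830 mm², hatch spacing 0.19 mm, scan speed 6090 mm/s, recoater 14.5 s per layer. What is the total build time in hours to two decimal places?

Layer count = ceil(63.8 / 0.12) = 532.
Per-layer scan distance = 5830 / 0.19, so 30684.2 mm.
Laser time per layer: 30684.2 / 6090 → 5.0385 s.
Time per layer = 5.0385 + 14.5, so 19.5385 s.
Total: 532 × 19.5385 s = 10394.482 s → 2.89 hours.

2.89 hours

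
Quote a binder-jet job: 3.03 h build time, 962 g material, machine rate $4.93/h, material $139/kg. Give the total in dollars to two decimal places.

$148.66

Time charge = 4.93 × 3.03 = $14.9379.
Material charge = 139 × 962/1000, so $133.718.
Job cost: 14.9379 + 133.718 = 148.6559 ≈ $148.66.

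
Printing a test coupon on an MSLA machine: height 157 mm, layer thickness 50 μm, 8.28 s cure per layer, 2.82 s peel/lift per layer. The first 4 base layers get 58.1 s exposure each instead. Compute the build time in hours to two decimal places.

Layer count = ceil(157 / 0.05) = 3140.
Burn-in layers: 4 × (58.1 + 2.82) → 243.68 s.
Regular layers = 3136 × (8.28 + 2.82), so 34809.6 s.
Total = 243.68 + 34809.6 = 35053.28 s = 9.74 hours.

9.74 hours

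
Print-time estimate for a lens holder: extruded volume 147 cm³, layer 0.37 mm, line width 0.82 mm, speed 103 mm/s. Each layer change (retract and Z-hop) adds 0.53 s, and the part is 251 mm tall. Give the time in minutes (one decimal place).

Extrusion cross-section: 0.37 × 0.82 → 0.3034 mm².
Toolpath length = 147 cm³ / 0.3034 mm² = 147000 / 0.3034 = 484508.9 mm.
Print-move time = 484508.9 / 103, so 4704 s.
Layer count = ceil(251 / 0.37) = 679.
Layer-change overhead = 679 × 0.53 = 359.87 s.
Total = 4704 + 359.87 = 5063.87 s = 84.4 minutes.

84.4 minutes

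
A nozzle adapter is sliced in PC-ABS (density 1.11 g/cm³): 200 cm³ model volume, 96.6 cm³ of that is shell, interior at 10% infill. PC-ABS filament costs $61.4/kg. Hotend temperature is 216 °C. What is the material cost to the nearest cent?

Volume inside the shell = 200 − 96.6, so 103.4 cm³.
Infill deposited = 0.10 × 103.4 = 10.34 cm³.
Total printed volume = 96.6 + 10.34, so 106.94 cm³.
Mass: 106.94 × 1.11 → 118.7034 g.
Cost = 118.7034 g / 1000 × $61.4/kg = $7.29.

$7.29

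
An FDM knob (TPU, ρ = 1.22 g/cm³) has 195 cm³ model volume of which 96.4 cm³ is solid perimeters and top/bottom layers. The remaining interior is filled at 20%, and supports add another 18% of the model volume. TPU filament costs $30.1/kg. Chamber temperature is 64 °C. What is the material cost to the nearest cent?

$5.55

Volume inside the shell = 195 − 96.4 = 98.6 cm³.
Infill deposited = 0.20 × 98.6 = 19.72 cm³.
Support = 0.18 × 195, so 35.1 cm³.
Total extruded = 96.4 + 19.72 + 35.1, so 151.22 cm³.
Mass: 151.22 × 1.22 → 184.4884 g.
Cost = 184.4884 g / 1000 × $30.1/kg = $5.55.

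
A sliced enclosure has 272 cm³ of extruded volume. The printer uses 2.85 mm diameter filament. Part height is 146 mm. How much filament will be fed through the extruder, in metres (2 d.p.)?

Cross-section of 2.85 mm filament: π·(2.85/2)² = 6.3794 mm².
Length = 272 cm³ / 6.3794 mm² = 272000 / 6.3794 = 42637.24 mm = 42.64 m.

42.64 m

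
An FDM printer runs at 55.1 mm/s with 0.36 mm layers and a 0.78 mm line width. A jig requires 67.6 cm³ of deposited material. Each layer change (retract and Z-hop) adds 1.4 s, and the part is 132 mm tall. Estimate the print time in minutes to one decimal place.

Extrusion cross-section = 0.36 × 0.78, so 0.2808 mm².
Toolpath length = 67.6 cm³ / 0.2808 mm² = 67600 / 0.2808 = 240740.7 mm.
Extrusion time: 240740.7 / 55.1 → 4369.2 s.
Number of layers: 132 / 0.36 → 367 (rounded up).
Z-hop total: 367 × 1.4 → 513.8 s.
Altogether 4369.2 + 513.8 = 4883 s, i.e. 81.4 minutes.

81.4 minutes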